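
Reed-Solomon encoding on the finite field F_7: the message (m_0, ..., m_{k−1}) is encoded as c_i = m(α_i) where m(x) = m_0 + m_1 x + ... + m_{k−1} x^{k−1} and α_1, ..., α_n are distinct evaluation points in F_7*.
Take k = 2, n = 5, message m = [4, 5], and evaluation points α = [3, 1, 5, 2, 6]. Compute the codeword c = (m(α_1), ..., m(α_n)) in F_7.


c = [5, 2, 1, 0, 6]

Message polynomial: m(x) = 4 + 5·x (mod 7).
For each evaluation point α_i, compute m(α_i) mod 7:
  α_1 = 3: Horner steps 5 → 5, so m(3) = 5.
  α_2 = 1: Horner steps 5 → 2, so m(1) = 2.
  α_3 = 5: Horner steps 5 → 1, so m(5) = 1.
  α_4 = 2: Horner steps 5 → 0, so m(2) = 0.
  α_5 = 6: Horner steps 5 → 6, so m(6) = 6.
Codeword c = [5, 2, 1, 0, 6] ∈ F_7^5.


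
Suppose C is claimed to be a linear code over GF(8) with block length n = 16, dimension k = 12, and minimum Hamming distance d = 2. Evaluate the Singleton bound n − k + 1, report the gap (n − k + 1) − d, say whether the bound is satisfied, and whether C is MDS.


Singleton RHS = n − k + 1 = 5, slack = 3, bound satisfied, not MDS.

Singleton bound: d ≤ n − k + 1.
Here n = 16, k = 12, so n − k + 1 = 5.
Given d = 2, check d ≤ 5: YES.
Slack = (n − k + 1) − d = 3.
The code is NOT MDS (slack = 3 > 0).
Description: the claimed parameters are [16, 12, 2]_8; such a code would be non-MDS.


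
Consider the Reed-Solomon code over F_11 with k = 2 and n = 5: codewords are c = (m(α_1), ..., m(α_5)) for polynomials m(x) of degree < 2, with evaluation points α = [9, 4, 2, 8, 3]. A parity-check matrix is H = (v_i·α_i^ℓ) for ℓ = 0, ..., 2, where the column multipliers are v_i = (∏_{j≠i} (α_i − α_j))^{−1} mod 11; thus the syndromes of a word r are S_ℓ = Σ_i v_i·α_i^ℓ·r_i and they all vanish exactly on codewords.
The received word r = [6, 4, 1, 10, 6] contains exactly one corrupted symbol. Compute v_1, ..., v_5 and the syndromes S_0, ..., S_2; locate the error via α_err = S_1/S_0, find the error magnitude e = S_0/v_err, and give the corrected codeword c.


S = (3, 9, 5), error at position 5, error magnitude e = 9, c = [6, 4, 1, 10, 8].

Step 1: column multipliers v_i = (∏_{j≠i}(α_i − α_j))^{−1} mod 11.
  i = 1 (α = 9): (9−4)(9−2)(9−8)(9−3) = 5·7·1·6 = 210 ≡ 1, so v_1 = 1^{−1} = 1 (mod 11).
  i = 2 (α = 4): (4−9)(4−2)(4−8)(4−3) = (−5)·2·(−4)·1 = 40 ≡ 7, so v_2 = 7^{−1} = 8 (mod 11).
  i = 3 (α = 2): (2−9)(2−4)(2−8)(2−3) = (−7)·(−2)·(−6)·(−1) = 84 ≡ 7, so v_3 = 7^{−1} = 8 (mod 11).
  i = 4 (α = 8): (8−9)(8−4)(8−2)(8−3) = (−1)·4·6·5 = −120 ≡ 1, so v_4 = 1^{−1} = 1 (mod 11).
  i = 5 (α = 3): (3−9)(3−4)(3−2)(3−8) = (−6)·(−1)·1·(−5) = −30 ≡ 3, so v_5 = 3^{−1} = 4 (mod 11).
  v = [1, 8, 8, 1, 4].
Step 2: syndromes of r = [6, 4, 1, 10, 6] (all sums mod 11).
  S_0 = Σ v_i r_i = 1·6 + 8·4 + 8·1 + 1·10 + 4·6 = 80 ≡ 3.
  S_1 = Σ v_i α_i r_i = 1·9·6 + 8·4·4 + 8·2·1 + 1·8·10 + 4·3·6 = 350 ≡ 9.
  α_i^2 mod 11 = [4, 5, 4, 9, 9].
  S_2 = Σ v_i α_i^2 r_i = 1·4·6 + 8·5·4 + 8·4·1 + 1·9·10 + 4·9·6 = 522 ≡ 5.
  S = (3, 9, 5) ≠ 0, so r is not a codeword (an error is present).
Step 3: locate the error. For a single error e at position i, S_ℓ = v_i·e·α_i^ℓ, so α_err = S_1/S_0.
  S_0^{−1} = 3^{−1} = 4 (mod 11), so α_err = 9·4 = 36 ≡ 3 = α_5. Error position i = 5.
  Consistency check: S_2/S_1 = 5·5 = 25 ≡ 3 = α_err ✓ (single-error assumption holds).
Step 4: error magnitude e = S_0/v_5 = S_0·∏_{j≠5}(α_5 − α_j) = 3·3 = 9 ≡ 9 (mod 11).
Step 5: correct position 5: c_5 = r_5 − e = 6 − 9 ≡ 8 (mod 11). Hence c = [6, 4, 1, 10, 8].
  Check: interpolating c through the α_i gives m(x) = 9 + 7·x (degree < 2) with m(α_i) = c_i for every i, so c is indeed a codeword.


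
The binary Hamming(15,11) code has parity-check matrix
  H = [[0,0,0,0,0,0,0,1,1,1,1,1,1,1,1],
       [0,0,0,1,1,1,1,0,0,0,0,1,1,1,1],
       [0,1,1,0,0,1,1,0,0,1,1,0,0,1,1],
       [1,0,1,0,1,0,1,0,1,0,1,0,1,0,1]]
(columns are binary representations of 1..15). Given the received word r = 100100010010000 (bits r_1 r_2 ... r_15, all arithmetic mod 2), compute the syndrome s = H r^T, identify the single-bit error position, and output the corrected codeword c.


s = (0, 1, 1, 0)^T, error position = 6, corrected codeword c = 100101010010000

Compute s = H r^T mod 2 one row at a time:
  s_1 = 1 + 0 + 0 + 1 + 0 + 0 + 0 + 0 = 2 ≡ 0 (mod 2).
  s_2 = 1 + 0 + 0 + 0 + 0 + 0 + 0 + 0 = 1 ≡ 1 (mod 2).
  s_3 = 0 + 0 + 0 + 0 + 0 + 1 + 0 + 0 = 1 ≡ 1 (mod 2).
  s_4 = 1 + 0 + 0 + 0 + 0 + 1 + 0 + 0 = 2 ≡ 0 (mod 2).
s = (0, 1, 1, 0)^T — this equals column 6 of H (binary 0110), so error is at position 6.
Correct: flip bit 6 of r = 100100010010000 to get c = 100101010010000.


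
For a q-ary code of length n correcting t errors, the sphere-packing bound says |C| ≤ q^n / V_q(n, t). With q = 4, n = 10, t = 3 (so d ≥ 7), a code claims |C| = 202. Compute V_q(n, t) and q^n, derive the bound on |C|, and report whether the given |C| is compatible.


V_q(n, t) = 3676, q^n = 1048576, Hamming bound = 285, |C| = 202 ≤ bound (satisfied).

Step 1: Compute V_q(n, t) = Σ_{j=0}^3 C(n, j) (q−1)^j.
  j = 0: C(10,0)·(3)^0 = 1·1 = 1.
  j = 1: C(10,1)·(3)^1 = 10·3 = 30.
  j = 2: C(10,2)·(3)^2 = 45·9 = 405.
  j = 3: C(10,3)·(3)^3 = 120·27 = 3240.
  V_q(n, t) = 1 + 30 + 405 + 3240 = 3676.
Step 2: q^n = 4^10 = 1048576.
Step 3: Hamming bound ⌊q^n / V_q(n,t)⌋ = ⌊1048576/3676⌋ = 285.
Step 4: Compare |C| = 202 to 285: satisfied.
The claimed |C| lies below the Hamming bound.


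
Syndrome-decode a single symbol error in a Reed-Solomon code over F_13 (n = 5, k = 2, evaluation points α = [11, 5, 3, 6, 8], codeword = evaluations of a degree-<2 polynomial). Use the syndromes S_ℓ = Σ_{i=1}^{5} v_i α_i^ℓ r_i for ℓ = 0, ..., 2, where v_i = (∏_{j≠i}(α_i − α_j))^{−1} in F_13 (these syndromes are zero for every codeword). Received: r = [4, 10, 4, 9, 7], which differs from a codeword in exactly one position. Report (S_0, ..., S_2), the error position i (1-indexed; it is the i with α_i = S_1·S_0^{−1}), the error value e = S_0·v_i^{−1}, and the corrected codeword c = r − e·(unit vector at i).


S = (3, 9, 1), error at position 3, error magnitude e = 5, c = [4, 10, 12, 9, 7].

Step 1: column multipliers v_i = (∏_{j≠i}(α_i − α_j))^{−1} mod 13.
  i = 1 (α = 11): (11−5)(11−3)(11−6)(11−8) = 6·8·5·3 = 720 ≡ 5, so v_1 = 5^{−1} = 8 (mod 13).
  i = 2 (α = 5): (5−11)(5−3)(5−6)(5−8) = (−6)·2·(−1)·(−3) = −36 ≡ 3, so v_2 = 3^{−1} = 9 (mod 13).
  i = 3 (α = 3): (3−11)(3−5)(3−6)(3−8) = (−8)·(−2)·(−3)·(−5) = 240 ≡ 6, so v_3 = 6^{−1} = 11 (mod 13).
  i = 4 (α = 6): (6−11)(6−5)(6−3)(6−8) = (−5)·1·3·(−2) = 30 ≡ 4, so v_4 = 4^{−1} = 10 (mod 13).
  i = 5 (α = 8): (8−11)(8−5)(8−3)(8−6) = (−3)·3·5·2 = −90 ≡ 1, so v_5 = 1^{−1} = 1 (mod 13).
  v = [8, 9, 11, 10, 1].
Step 2: syndromes of r = [4, 10, 4, 9, 7] (all sums mod 13).
  S_0 = Σ v_i r_i = 8·4 + 9·10 + 11·4 + 10·9 + 1·7 = 263 ≡ 3.
  S_1 = Σ v_i α_i r_i = 8·11·4 + 9·5·10 + 11·3·4 + 10·6·9 + 1·8·7 = 1530 ≡ 9.
  α_i^2 mod 13 = [4, 12, 9, 10, 12].
  S_2 = Σ v_i α_i^2 r_i = 8·4·4 + 9·12·10 + 11·9·4 + 10·10·9 + 1·12·7 = 2588 ≡ 1.
  S = (3, 9, 1) ≠ 0, so r is not a codeword (an error is present).
Step 3: locate the error. For a single error e at position i, S_ℓ = v_i·e·α_i^ℓ, so α_err = S_1/S_0.
  S_0^{−1} = 3^{−1} = 9 (mod 13), so α_err = 9·9 = 81 ≡ 3 = α_3. Error position i = 3.
  Consistency check: S_2/S_1 = 1·3 = 3 ≡ 3 = α_err ✓ (single-error assumption holds).
Step 4: error magnitude e = S_0/v_3 = S_0·∏_{j≠3}(α_3 − α_j) = 3·6 = 18 ≡ 5 (mod 13).
Step 5: correct position 3: c_3 = r_3 − e = 4 − 5 ≡ 12 (mod 13). Hence c = [4, 10, 12, 9, 7].
  Check: interpolating c through the α_i gives m(x) = 2 + 12·x (degree < 2) with m(α_i) = c_i for every i, so c is indeed a codeword.


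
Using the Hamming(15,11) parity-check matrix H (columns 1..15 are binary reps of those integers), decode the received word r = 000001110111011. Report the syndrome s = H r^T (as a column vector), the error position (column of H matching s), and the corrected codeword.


s = (0, 1, 0, 1)^T, error position = 5, corrected codeword c = 000011110111011

Compute s = H r^T mod 2 one row at a time:
  s_1 = 1 + 0 + 1 + 1 + 1 + 0 + 1 + 1 = 6 ≡ 0 (mod 2).
  s_2 = 0 + 0 + 1 + 1 + 1 + 0 + 1 + 1 = 5 ≡ 1 (mod 2).
  s_3 = 0 + 0 + 1 + 1 + 1 + 1 + 1 + 1 = 6 ≡ 0 (mod 2).
  s_4 = 0 + 0 + 0 + 1 + 0 + 1 + 0 + 1 = 3 ≡ 1 (mod 2).
s = (0, 1, 0, 1)^T — this equals column 5 of H (binary 0101), so error is at position 5.
Correct: flip bit 5 of r = 000001110111011 to get c = 000011110111011.


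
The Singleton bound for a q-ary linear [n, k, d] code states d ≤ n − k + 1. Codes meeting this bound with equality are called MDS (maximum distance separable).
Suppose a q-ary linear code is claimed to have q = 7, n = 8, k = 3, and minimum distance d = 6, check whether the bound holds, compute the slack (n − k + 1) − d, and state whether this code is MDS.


Singleton RHS = n − k + 1 = 6, slack = 0, bound satisfied, MDS.

Singleton bound: d ≤ n − k + 1.
Here n = 8, k = 3, so n − k + 1 = 6.
Given d = 6, check d ≤ 6: YES.
Slack = (n − k + 1) − d = 0.
The code is MDS (slack = 0).
Description: the claimed parameters are [8, 3, 6]_7; such a code would be MDS (meets Singleton bound).


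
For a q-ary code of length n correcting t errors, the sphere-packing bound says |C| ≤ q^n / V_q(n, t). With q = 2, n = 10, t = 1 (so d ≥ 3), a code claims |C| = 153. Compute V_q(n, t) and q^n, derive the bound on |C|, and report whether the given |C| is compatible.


V_q(n, t) = 11, q^n = 1024, Hamming bound = 93, |C| = 153 > bound (violated).

Step 1: Compute V_q(n, t) = Σ_{j=0}^1 C(n, j) (q−1)^j.
  j = 0: C(10,0)·(1)^0 = 1·1 = 1.
  j = 1: C(10,1)·(1)^1 = 10·1 = 10.
  V_q(n, t) = 1 + 10 = 11.
Step 2: q^n = 2^10 = 1024.
Step 3: Hamming bound ⌊q^n / V_q(n,t)⌋ = ⌊1024/11⌋ = 93.
Step 4: Compare |C| = 153 to 93: violated.
The claimed |C| lies above the Hamming bound, so no 2-ary code of length 10 with d ≥ 3 can have 153 codewords.


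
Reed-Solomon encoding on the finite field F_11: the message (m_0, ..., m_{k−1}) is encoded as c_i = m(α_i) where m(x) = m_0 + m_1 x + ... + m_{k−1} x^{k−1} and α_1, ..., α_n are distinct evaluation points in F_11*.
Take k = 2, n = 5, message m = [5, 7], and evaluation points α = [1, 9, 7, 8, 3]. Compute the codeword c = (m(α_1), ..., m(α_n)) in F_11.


c = [1, 2, 10, 6, 4]

Message polynomial: m(x) = 5 + 7·x (mod 11).
For each evaluation point α_i, compute m(α_i) mod 11:
  α_1 = 1: Horner steps 7 → 1, so m(1) = 1.
  α_2 = 9: Horner steps 7 → 2, so m(9) = 2.
  α_3 = 7: Horner steps 7 → 10, so m(7) = 10.
  α_4 = 8: Horner steps 7 → 6, so m(8) = 6.
  α_5 = 3: Horner steps 7 → 4, so m(3) = 4.
Codeword c = [1, 2, 10, 6, 4] ∈ F_11^5.


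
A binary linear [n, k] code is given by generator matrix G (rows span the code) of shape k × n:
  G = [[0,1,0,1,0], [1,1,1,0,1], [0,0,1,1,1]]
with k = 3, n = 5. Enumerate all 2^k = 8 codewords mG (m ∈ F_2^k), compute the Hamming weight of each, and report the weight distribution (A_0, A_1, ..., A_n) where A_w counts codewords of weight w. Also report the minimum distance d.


Weight distribution: A_0 = 1, A_1 = 1, A_2 = 1, A_3 = 3, A_4 = 2. Minimum distance d = 1.

Enumerate all 2^3 = 8 messages m ∈ F_2^3.
For each, compute codeword c = mG in F_2^5, then tally its weight.
  m = 000 → c = 00000, weight = 0.
  m = 100 → c = 01010, weight = 2.
  m = 010 → c = 11101, weight = 4.
  m = 110 → c = 10111, weight = 4.
  m = 001 → c = 00111, weight = 3.
  m = 101 → c = 01101, weight = 3.
  m = 011 → c = 11010, weight = 3.
  m = 111 → c = 10000, weight = 1.
Tally weights:
  weight 0: 1 codewords.
  weight 1: 1 codewords.
  weight 2: 1 codewords.
  weight 3: 3 codewords.
  weight 4: 2 codewords.
Minimum distance d = smallest w > 0 with A_w > 0 = 1.
Sanity: Σ A_w = 8 = 2^3 = 8 ✓.


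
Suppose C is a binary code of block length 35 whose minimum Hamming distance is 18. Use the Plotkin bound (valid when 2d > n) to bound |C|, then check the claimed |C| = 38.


Plotkin bound M ≤ 36; given |C| = 38 > bound (violated).

Check applicability: 2d = 36, n = 35.
2d − n = 1 > 0, so Plotkin applies.
Compute d/(2d−n) = 18/1 ≈ 18.0000.
⌊d/(2d−n)⌋ = 18.
Plotkin bound: M ≤ 2·18 = 36.
Given |C| = 38, check: VIOLATED.
This |C| is above the Plotkin bound, so no binary code with n = 35, d = 18 and 38 codewords exists.


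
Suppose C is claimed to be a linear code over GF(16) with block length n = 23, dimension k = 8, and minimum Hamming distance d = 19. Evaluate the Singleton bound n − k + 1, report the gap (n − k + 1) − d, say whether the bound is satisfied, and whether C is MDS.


Singleton RHS = n − k + 1 = 16, slack = -3, bound violated (no such code; not MDS).

Singleton bound: d ≤ n − k + 1.
Here n = 23, k = 8, so n − k + 1 = 16.
Given d = 19, check d ≤ 16: NO.
Slack = (n − k + 1) − d = -3.
The slack is negative: d = 19 exceeds n − k + 1 = 16 by 3, so the Singleton bound is violated and no linear [23, 8, 19]_16 code can exist. In particular it is not MDS (MDS requires d = n − k + 1 exactly).
Description: the claimed parameters are [23, 8, 19]_16; such a code would be impossible (violates the Singleton bound).


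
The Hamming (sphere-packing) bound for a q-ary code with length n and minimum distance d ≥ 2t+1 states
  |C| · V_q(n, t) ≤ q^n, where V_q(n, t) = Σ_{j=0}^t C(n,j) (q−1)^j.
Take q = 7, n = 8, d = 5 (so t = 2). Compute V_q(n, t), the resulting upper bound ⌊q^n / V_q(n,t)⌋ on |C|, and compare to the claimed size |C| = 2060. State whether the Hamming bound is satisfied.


V_q(n, t) = 1057, q^n = 5764801, Hamming bound = 5453, |C| = 2060 ≤ bound (satisfied).

Step 1: Compute V_q(n, t) = Σ_{j=0}^2 C(n, j) (q−1)^j.
  j = 0: C(8,0)·(6)^0 = 1·1 = 1.
  j = 1: C(8,1)·(6)^1 = 8·6 = 48.
  j = 2: C(8,2)·(6)^2 = 28·36 = 1008.
  V_q(n, t) = 1 + 48 + 1008 = 1057.
Step 2: q^n = 7^8 = 5764801.
Step 3: Hamming bound ⌊q^n / V_q(n,t)⌋ = ⌊5764801/1057⌋ = 5453.
Step 4: Compare |C| = 2060 to 5453: satisfied.
The claimed |C| lies below the Hamming bound.


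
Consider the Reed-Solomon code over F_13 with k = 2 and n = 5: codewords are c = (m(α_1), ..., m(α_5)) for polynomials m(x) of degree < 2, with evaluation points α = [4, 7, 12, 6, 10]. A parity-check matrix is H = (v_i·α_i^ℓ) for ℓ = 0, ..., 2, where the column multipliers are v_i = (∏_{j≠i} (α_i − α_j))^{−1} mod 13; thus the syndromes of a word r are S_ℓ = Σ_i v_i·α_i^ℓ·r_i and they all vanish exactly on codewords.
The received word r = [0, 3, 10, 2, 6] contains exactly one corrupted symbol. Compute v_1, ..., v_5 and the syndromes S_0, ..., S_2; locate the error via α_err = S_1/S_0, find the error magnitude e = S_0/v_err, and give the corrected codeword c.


S = (11, 2, 11), error at position 3, error magnitude e = 2, c = [0, 3, 8, 2, 6].

Step 1: column multipliers v_i = (∏_{j≠i}(α_i − α_j))^{−1} mod 13.
  i = 1 (α = 4): (4−7)(4−12)(4−6)(4−10) = (−3)·(−8)·(−2)·(−6) = 288 ≡ 2, so v_1 = 2^{−1} = 7 (mod 13).
  i = 2 (α = 7): (7−4)(7−12)(7−6)(7−10) = 3·(−5)·1·(−3) = 45 ≡ 6, so v_2 = 6^{−1} = 11 (mod 13).
  i = 3 (α = 12): (12−4)(12−7)(12−6)(12−10) = 8·5·6·2 = 480 ≡ 12, so v_3 = 12^{−1} = 12 (mod 13).
  i = 4 (α = 6): (6−4)(6−7)(6−12)(6−10) = 2·(−1)·(−6)·(−4) = −48 ≡ 4, so v_4 = 4^{−1} = 10 (mod 13).
  i = 5 (α = 10): (10−4)(10−7)(10−12)(10−6) = 6·3·(−2)·4 = −144 ≡ 12, so v_5 = 12^{−1} = 12 (mod 13).
  v = [7, 11, 12, 10, 12].
Step 2: syndromes of r = [0, 3, 10, 2, 6] (all sums mod 13).
  S_0 = Σ v_i r_i = 7·0 + 11·3 + 12·10 + 10·2 + 12·6 = 245 ≡ 11.
  S_1 = Σ v_i α_i r_i = 7·4·0 + 11·7·3 + 12·12·10 + 10·6·2 + 12·10·6 = 2511 ≡ 2.
  α_i^2 mod 13 = [3, 10, 1, 10, 9].
  S_2 = Σ v_i α_i^2 r_i = 7·3·0 + 11·10·3 + 12·1·10 + 10·10·2 + 12·9·6 = 1298 ≡ 11.
  S = (11, 2, 11) ≠ 0, so r is not a codeword (an error is present).
Step 3: locate the error. For a single error e at position i, S_ℓ = v_i·e·α_i^ℓ, so α_err = S_1/S_0.
  S_0^{−1} = 11^{−1} = 6 (mod 13), so α_err = 2·6 = 12 ≡ 12 = α_3. Error position i = 3.
  Consistency check: S_2/S_1 = 11·7 = 77 ≡ 12 = α_err ✓ (single-error assumption holds).
Step 4: error magnitude e = S_0/v_3 = S_0·∏_{j≠3}(α_3 − α_j) = 11·12 = 132 ≡ 2 (mod 13).
Step 5: correct position 3: c_3 = r_3 − e = 10 − 2 ≡ 8 (mod 13). Hence c = [0, 3, 8, 2, 6].
  Check: interpolating c through the α_i gives m(x) = 9 + 1·x (degree < 2) with m(α_i) = c_i for every i, so c is indeed a codeword.


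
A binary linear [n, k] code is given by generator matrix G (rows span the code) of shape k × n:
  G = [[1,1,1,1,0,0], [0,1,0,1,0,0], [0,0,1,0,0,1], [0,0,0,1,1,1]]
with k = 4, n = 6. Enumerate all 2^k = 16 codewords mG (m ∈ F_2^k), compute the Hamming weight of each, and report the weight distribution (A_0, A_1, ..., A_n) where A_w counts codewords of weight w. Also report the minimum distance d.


Weight distribution: A_0 = 1, A_2 = 4, A_3 = 6, A_4 = 3, A_5 = 2. Minimum distance d = 2.

Enumerate all 2^4 = 16 messages m ∈ F_2^4.
For each, compute codeword c = mG in F_2^6, then tally its weight.
  m = 0000 → c = 000000, weight = 0.
  m = 1000 → c = 111100, weight = 4.
  m = 0100 → c = 010100, weight = 2.
  m = 1100 → c = 101000, weight = 2.
  m = 0010 → c = 001001, weight = 2.
  m = 1010 → c = 110101, weight = 4.
  m = 0110 → c = 011101, weight = 4.
  m = 1110 → c = 100001, weight = 2.
  m = 0001 → c = 000111, weight = 3.
  m = 1001 → c = 111011, weight = 5.
  m = 0101 → c = 010011, weight = 3.
  m = 1101 → c = 101111, weight = 5.
  m = 0011 → c = 001110, weight = 3.
  m = 1011 → c = 110010, weight = 3.
  m = 0111 → c = 011010, weight = 3.
  m = 1111 → c = 100110, weight = 3.
Tally weights:
  weight 0: 1 codewords.
  weight 2: 4 codewords.
  weight 3: 6 codewords.
  weight 4: 3 codewords.
  weight 5: 2 codewords.
Minimum distance d = smallest w > 0 with A_w > 0 = 2.
Sanity: Σ A_w = 16 = 2^4 = 16 ✓.


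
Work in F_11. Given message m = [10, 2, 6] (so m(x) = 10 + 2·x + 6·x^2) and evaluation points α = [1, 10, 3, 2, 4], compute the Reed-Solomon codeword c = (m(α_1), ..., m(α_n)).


c = [7, 3, 4, 5, 4]

Message polynomial: m(x) = 10 + 2·x + 6·x^2 (mod 11).
For each evaluation point α_i, compute m(α_i) mod 11:
  α_1 = 1: Horner steps 6 → 8 → 7, so m(1) = 7.
  α_2 = 10: Horner steps 6 → 7 → 3, so m(10) = 3.
  α_3 = 3: Horner steps 6 → 9 → 4, so m(3) = 4.
  α_4 = 2: Horner steps 6 → 3 → 5, so m(2) = 5.
  α_5 = 4: Horner steps 6 → 4 → 4, so m(4) = 4.
Codeword c = [7, 3, 4, 5, 4] ∈ F_11^5.


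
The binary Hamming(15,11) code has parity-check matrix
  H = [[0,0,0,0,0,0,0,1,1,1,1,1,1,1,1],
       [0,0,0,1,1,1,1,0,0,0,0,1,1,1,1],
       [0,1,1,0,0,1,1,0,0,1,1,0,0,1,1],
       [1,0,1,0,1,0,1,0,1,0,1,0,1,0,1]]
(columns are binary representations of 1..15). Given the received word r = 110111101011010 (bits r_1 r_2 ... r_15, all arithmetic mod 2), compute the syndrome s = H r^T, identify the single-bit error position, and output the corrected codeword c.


s = (0, 0, 1, 1)^T, error position = 3, corrected codeword c = 111111101011010

Compute s = H r^T mod 2 one row at a time:
  s_1 = 0 + 1 + 0 + 1 + 1 + 0 + 1 + 0 = 4 ≡ 0 (mod 2).
  s_2 = 1 + 1 + 1 + 1 + 1 + 0 + 1 + 0 = 6 ≡ 0 (mod 2).
  s_3 = 1 + 0 + 1 + 1 + 0 + 1 + 1 + 0 = 5 ≡ 1 (mod 2).
  s_4 = 1 + 0 + 1 + 1 + 1 + 1 + 0 + 0 = 5 ≡ 1 (mod 2).
s = (0, 0, 1, 1)^T — this equals column 3 of H (binary 0011), so error is at position 3.
Correct: flip bit 3 of r = 110111101011010 to get c = 111111101011010.


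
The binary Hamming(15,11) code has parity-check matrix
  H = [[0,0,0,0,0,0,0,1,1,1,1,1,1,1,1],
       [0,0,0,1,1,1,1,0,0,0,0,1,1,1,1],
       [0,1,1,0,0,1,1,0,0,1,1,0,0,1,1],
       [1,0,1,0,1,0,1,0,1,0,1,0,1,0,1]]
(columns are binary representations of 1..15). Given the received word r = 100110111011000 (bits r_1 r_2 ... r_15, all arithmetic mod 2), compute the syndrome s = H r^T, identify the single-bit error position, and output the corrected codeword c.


s = (0, 0, 0, 1)^T, error position = 1, corrected codeword c = 000110111011000

Compute s = H r^T mod 2 one row at a time:
  s_1 = 1 + 1 + 0 + 1 + 1 + 0 + 0 + 0 = 4 ≡ 0 (mod 2).
  s_2 = 1 + 1 + 0 + 1 + 1 + 0 + 0 + 0 = 4 ≡ 0 (mod 2).
  s_3 = 0 + 0 + 0 + 1 + 0 + 1 + 0 + 0 = 2 ≡ 0 (mod 2).
  s_4 = 1 + 0 + 1 + 1 + 1 + 1 + 0 + 0 = 5 ≡ 1 (mod 2).
s = (0, 0, 0, 1)^T — this equals column 1 of H (binary 0001), so error is at position 1.
Correct: flip bit 1 of r = 100110111011000 to get c = 000110111011000.


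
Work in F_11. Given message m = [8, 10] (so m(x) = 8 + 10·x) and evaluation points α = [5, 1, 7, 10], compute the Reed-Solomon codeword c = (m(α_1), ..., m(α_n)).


c = [3, 7, 1, 9]

Message polynomial: m(x) = 8 + 10·x (mod 11).
For each evaluation point α_i, compute m(α_i) mod 11:
  α_1 = 5: Horner steps 10 → 3, so m(5) = 3.
  α_2 = 1: Horner steps 10 → 7, so m(1) = 7.
  α_3 = 7: Horner steps 10 → 1, so m(7) = 1.
  α_4 = 10: Horner steps 10 → 9, so m(10) = 9.
Codeword c = [3, 7, 1, 9] ∈ F_11^4.


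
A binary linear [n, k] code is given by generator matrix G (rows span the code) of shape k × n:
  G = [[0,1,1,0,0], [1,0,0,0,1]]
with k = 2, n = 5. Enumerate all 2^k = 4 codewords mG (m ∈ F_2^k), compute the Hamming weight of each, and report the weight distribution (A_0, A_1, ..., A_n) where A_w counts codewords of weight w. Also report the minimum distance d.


Weight distribution: A_0 = 1, A_2 = 2, A_4 = 1. Minimum distance d = 2.

Enumerate all 2^2 = 4 messages m ∈ F_2^2.
For each, compute codeword c = mG in F_2^5, then tally its weight.
  m = 00 → c = 00000, weight = 0.
  m = 10 → c = 01100, weight = 2.
  m = 01 → c = 10001, weight = 2.
  m = 11 → c = 11101, weight = 4.
Tally weights:
  weight 0: 1 codewords.
  weight 2: 2 codewords.
  weight 4: 1 codewords.
Minimum distance d = smallest w > 0 with A_w > 0 = 2.
Sanity: Σ A_w = 4 = 2^2 = 4 ✓.


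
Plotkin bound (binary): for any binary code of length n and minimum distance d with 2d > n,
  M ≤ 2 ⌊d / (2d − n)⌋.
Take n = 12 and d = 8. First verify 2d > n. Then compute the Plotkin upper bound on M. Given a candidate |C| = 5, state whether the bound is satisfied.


Plotkin bound M ≤ 4; given |C| = 5 > bound (violated).

Check applicability: 2d = 16, n = 12.
2d − n = 4 > 0, so Plotkin applies.
Compute d/(2d−n) = 8/4 ≈ 2.0000.
⌊d/(2d−n)⌋ = 2.
Plotkin bound: M ≤ 2·2 = 4.
Given |C| = 5, check: VIOLATED.
This |C| is above the Plotkin bound, so no binary code with n = 12, d = 8 and 5 codewords exists.


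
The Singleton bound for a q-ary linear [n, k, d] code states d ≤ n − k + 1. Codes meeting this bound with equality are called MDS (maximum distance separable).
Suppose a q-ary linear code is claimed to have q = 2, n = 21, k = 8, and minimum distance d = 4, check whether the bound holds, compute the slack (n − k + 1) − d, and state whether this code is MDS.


Singleton RHS = n − k + 1 = 14, slack = 10, bound satisfied, not MDS.

Singleton bound: d ≤ n − k + 1.
Here n = 21, k = 8, so n − k + 1 = 14.
Given d = 4, check d ≤ 14: YES.
Slack = (n − k + 1) − d = 10.
The code is NOT MDS (slack = 10 > 0).
Description: the claimed parameters are [21, 8, 4]_2; such a code would be non-MDS.


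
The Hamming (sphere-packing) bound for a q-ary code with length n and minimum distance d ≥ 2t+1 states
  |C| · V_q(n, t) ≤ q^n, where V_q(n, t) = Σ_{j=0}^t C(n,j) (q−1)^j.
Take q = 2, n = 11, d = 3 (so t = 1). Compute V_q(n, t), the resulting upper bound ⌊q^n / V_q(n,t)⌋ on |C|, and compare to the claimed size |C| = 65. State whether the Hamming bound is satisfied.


V_q(n, t) = 12, q^n = 2048, Hamming bound = 170, |C| = 65 ≤ bound (satisfied).

Step 1: Compute V_q(n, t) = Σ_{j=0}^1 C(n, j) (q−1)^j.
  j = 0: C(11,0)·(1)^0 = 1·1 = 1.
  j = 1: C(11,1)·(1)^1 = 11·1 = 11.
  V_q(n, t) = 1 + 11 = 12.
Step 2: q^n = 2^11 = 2048.
Step 3: Hamming bound ⌊q^n / V_q(n,t)⌋ = ⌊2048/12⌋ = 170.
Step 4: Compare |C| = 65 to 170: satisfied.
The claimed |C| lies below the Hamming bound.


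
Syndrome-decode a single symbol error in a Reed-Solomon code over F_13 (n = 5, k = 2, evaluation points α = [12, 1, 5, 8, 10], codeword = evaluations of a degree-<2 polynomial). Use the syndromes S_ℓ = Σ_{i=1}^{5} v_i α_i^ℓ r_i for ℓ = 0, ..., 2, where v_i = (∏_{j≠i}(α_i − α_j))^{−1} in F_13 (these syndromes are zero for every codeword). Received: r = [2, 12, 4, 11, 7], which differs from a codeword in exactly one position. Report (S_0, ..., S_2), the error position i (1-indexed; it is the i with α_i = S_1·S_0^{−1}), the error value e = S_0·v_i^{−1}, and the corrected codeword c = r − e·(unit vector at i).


S = (5, 8, 5), error at position 1, error magnitude e = 12, c = [3, 12, 4, 11, 7].

Step 1: column multipliers v_i = (∏_{j≠i}(α_i − α_j))^{−1} mod 13.
  i = 1 (α = 12): (12−1)(12−5)(12−8)(12−10) = 11·7·4·2 = 616 ≡ 5, so v_1 = 5^{−1} = 8 (mod 13).
  i = 2 (α = 1): (1−12)(1−5)(1−8)(1−10) = (−11)·(−4)·(−7)·(−9) = 2772 ≡ 3, so v_2 = 3^{−1} = 9 (mod 13).
  i = 3 (α = 5): (5−12)(5−1)(5−8)(5−10) = (−7)·4·(−3)·(−5) = −420 ≡ 9, so v_3 = 9^{−1} = 3 (mod 13).
  i = 4 (α = 8): (8−12)(8−1)(8−5)(8−10) = (−4)·7·3·(−2) = 168 ≡ 12, so v_4 = 12^{−1} = 12 (mod 13).
  i = 5 (α = 10): (10−12)(10−1)(10−5)(10−8) = (−2)·9·5·2 = −180 ≡ 2, so v_5 = 2^{−1} = 7 (mod 13).
  v = [8, 9, 3, 12, 7].
Step 2: syndromes of r = [2, 12, 4, 11, 7] (all sums mod 13).
  S_0 = Σ v_i r_i = 8·2 + 9·12 + 3·4 + 12·11 + 7·7 = 317 ≡ 5.
  S_1 = Σ v_i α_i r_i = 8·12·2 + 9·1·12 + 3·5·4 + 12·8·11 + 7·10·7 = 1906 ≡ 8.
  α_i^2 mod 13 = [1, 1, 12, 12, 9].
  S_2 = Σ v_i α_i^2 r_i = 8·1·2 + 9·1·12 + 3·12·4 + 12·12·11 + 7·9·7 = 2293 ≡ 5.
  S = (5, 8, 5) ≠ 0, so r is not a codeword (an error is present).
Step 3: locate the error. For a single error e at position i, S_ℓ = v_i·e·α_i^ℓ, so α_err = S_1/S_0.
  S_0^{−1} = 5^{−1} = 8 (mod 13), so α_err = 8·8 = 64 ≡ 12 = α_1. Error position i = 1.
  Consistency check: S_2/S_1 = 5·5 = 25 ≡ 12 = α_err ✓ (single-error assumption holds).
Step 4: error magnitude e = S_0/v_1 = S_0·∏_{j≠1}(α_1 − α_j) = 5·5 = 25 ≡ 12 (mod 13).
Step 5: correct position 1: c_1 = r_1 − e = 2 − 12 ≡ 3 (mod 13). Hence c = [3, 12, 4, 11, 7].
  Check: interpolating c through the α_i gives m(x) = 1 + 11·x (degree < 2) with m(α_i) = c_i for every i, so c is indeed a codeword.


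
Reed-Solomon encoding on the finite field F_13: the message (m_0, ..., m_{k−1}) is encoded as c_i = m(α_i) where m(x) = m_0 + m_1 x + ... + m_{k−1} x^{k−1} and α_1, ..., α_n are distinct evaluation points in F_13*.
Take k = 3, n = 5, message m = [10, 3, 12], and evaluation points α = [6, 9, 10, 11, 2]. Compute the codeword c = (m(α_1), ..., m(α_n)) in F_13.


c = [5, 8, 5, 0, 12]

Message polynomial: m(x) = 10 + 3·x + 12·x^2 (mod 13).
For each evaluation point α_i, compute m(α_i) mod 13:
  α_1 = 6: Horner steps 12 → 10 → 5, so m(6) = 5.
  α_2 = 9: Horner steps 12 → 7 → 8, so m(9) = 8.
  α_3 = 10: Horner steps 12 → 6 → 5, so m(10) = 5.
  α_4 = 11: Horner steps 12 → 5 → 0, so m(11) = 0.
  α_5 = 2: Horner steps 12 → 1 → 12, so m(2) = 12.
Codeword c = [5, 8, 5, 0, 12] ∈ F_13^5.


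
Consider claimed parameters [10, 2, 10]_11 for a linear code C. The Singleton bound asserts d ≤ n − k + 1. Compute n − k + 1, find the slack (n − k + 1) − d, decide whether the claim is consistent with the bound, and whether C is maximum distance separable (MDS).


Singleton RHS = n − k + 1 = 9, slack = -1, bound violated (no such code; not MDS).

Singleton bound: d ≤ n − k + 1.
Here n = 10, k = 2, so n − k + 1 = 9.
Given d = 10, check d ≤ 9: NO.
Slack = (n − k + 1) − d = -1.
The slack is negative: d = 10 exceeds n − k + 1 = 9 by 1, so the Singleton bound is violated and no linear [10, 2, 10]_11 code can exist. In particular it is not MDS (MDS requires d = n − k + 1 exactly).
Description: the claimed parameters are [10, 2, 10]_11; such a code would be impossible (violates the Singleton bound).


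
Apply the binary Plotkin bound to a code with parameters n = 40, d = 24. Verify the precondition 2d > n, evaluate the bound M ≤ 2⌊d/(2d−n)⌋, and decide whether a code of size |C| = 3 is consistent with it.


Plotkin bound M ≤ 6; given |C| = 3 ≤ bound (satisfied).

Check applicability: 2d = 48, n = 40.
2d − n = 8 > 0, so Plotkin applies.
Compute d/(2d−n) = 24/8 ≈ 3.0000.
⌊d/(2d−n)⌋ = 3.
Plotkin bound: M ≤ 2·3 = 6.
Given |C| = 3, check: satisfied.
This |C| is below the Plotkin bound.


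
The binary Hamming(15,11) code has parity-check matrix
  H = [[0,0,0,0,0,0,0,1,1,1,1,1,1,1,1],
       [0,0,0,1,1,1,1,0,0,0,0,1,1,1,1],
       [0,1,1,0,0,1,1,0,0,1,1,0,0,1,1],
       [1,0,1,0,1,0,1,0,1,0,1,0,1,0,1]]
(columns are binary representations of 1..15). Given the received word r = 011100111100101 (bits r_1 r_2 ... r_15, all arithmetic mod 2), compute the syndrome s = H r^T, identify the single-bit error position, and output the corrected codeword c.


s = (1, 0, 1, 1)^T, error position = 11, corrected codeword c = 011100111110101

Compute s = H r^T mod 2 one row at a time:
  s_1 = 1 + 1 + 1 + 0 + 0 + 1 + 0 + 1 = 5 ≡ 1 (mod 2).
  s_2 = 1 + 0 + 0 + 1 + 0 + 1 + 0 + 1 = 4 ≡ 0 (mod 2).
  s_3 = 1 + 1 + 0 + 1 + 1 + 0 + 0 + 1 = 5 ≡ 1 (mod 2).
  s_4 = 0 + 1 + 0 + 1 + 1 + 0 + 1 + 1 = 5 ≡ 1 (mod 2).
s = (1, 0, 1, 1)^T — this equals column 11 of H (binary 1011), so error is at position 11.
Correct: flip bit 11 of r = 011100111100101 to get c = 011100111110101.


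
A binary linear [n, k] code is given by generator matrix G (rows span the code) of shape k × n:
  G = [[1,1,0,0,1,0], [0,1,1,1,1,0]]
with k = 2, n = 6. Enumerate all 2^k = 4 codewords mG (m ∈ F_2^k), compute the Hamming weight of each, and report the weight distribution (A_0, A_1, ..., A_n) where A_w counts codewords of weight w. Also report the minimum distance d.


Weight distribution: A_0 = 1, A_3 = 2, A_4 = 1. Minimum distance d = 3.

Enumerate all 2^2 = 4 messages m ∈ F_2^2.
For each, compute codeword c = mG in F_2^6, then tally its weight.
  m = 00 → c = 000000, weight = 0.
  m = 10 → c = 110010, weight = 3.
  m = 01 → c = 011110, weight = 4.
  m = 11 → c = 101100, weight = 3.
Tally weights:
  weight 0: 1 codewords.
  weight 3: 2 codewords.
  weight 4: 1 codewords.
Minimum distance d = smallest w > 0 with A_w > 0 = 3.
Sanity: Σ A_w = 4 = 2^2 = 4 ✓.


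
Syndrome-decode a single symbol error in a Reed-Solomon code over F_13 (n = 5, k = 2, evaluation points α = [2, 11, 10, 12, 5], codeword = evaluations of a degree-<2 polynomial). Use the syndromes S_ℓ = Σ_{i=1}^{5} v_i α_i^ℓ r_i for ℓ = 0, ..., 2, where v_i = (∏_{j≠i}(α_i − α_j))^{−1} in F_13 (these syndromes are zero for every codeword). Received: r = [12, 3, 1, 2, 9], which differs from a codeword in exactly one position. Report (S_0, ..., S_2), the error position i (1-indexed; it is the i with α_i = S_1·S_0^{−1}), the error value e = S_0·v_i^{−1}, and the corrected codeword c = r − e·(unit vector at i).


S = (5, 11, 6), error at position 3, error magnitude e = 10, c = [12, 3, 4, 2, 9].

Step 1: column multipliers v_i = (∏_{j≠i}(α_i − α_j))^{−1} mod 13.
  i = 1 (α = 2): (2−11)(2−10)(2−12)(2−5) = (−9)·(−8)·(−10)·(−3) = 2160 ≡ 2, so v_1 = 2^{−1} = 7 (mod 13).
  i = 2 (α = 11): (11−2)(11−10)(11−12)(11−5) = 9·1·(−1)·6 = −54 ≡ 11, so v_2 = 11^{−1} = 6 (mod 13).
  i = 3 (α = 10): (10−2)(10−11)(10−12)(10−5) = 8·(−1)·(−2)·5 = 80 ≡ 2, so v_3 = 2^{−1} = 7 (mod 13).
  i = 4 (α = 12): (12−2)(12−11)(12−10)(12−5) = 10·1·2·7 = 140 ≡ 10, so v_4 = 10^{−1} = 4 (mod 13).
  i = 5 (α = 5): (5−2)(5−11)(5−10)(5−12) = 3·(−6)·(−5)·(−7) = −630 ≡ 7, so v_5 = 7^{−1} = 2 (mod 13).
  v = [7, 6, 7, 4, 2].
Step 2: syndromes of r = [12, 3, 1, 2, 9] (all sums mod 13).
  S_0 = Σ v_i r_i = 7·12 + 6·3 + 7·1 + 4·2 + 2·9 = 135 ≡ 5.
  S_1 = Σ v_i α_i r_i = 7·2·12 + 6·11·3 + 7·10·1 + 4·12·2 + 2·5·9 = 622 ≡ 11.
  α_i^2 mod 13 = [4, 4, 9, 1, 12].
  S_2 = Σ v_i α_i^2 r_i = 7·4·12 + 6·4·3 + 7·9·1 + 4·1·2 + 2·12·9 = 695 ≡ 6.
  S = (5, 11, 6) ≠ 0, so r is not a codeword (an error is present).
Step 3: locate the error. For a single error e at position i, S_ℓ = v_i·e·α_i^ℓ, so α_err = S_1/S_0.
  S_0^{−1} = 5^{−1} = 8 (mod 13), so α_err = 11·8 = 88 ≡ 10 = α_3. Error position i = 3.
  Consistency check: S_2/S_1 = 6·6 = 36 ≡ 10 = α_err ✓ (single-error assumption holds).
Step 4: error magnitude e = S_0/v_3 = S_0·∏_{j≠3}(α_3 − α_j) = 5·2 = 10 ≡ 10 (mod 13).
Step 5: correct position 3: c_3 = r_3 − e = 1 − 10 ≡ 4 (mod 13). Hence c = [12, 3, 4, 2, 9].
  Check: interpolating c through the α_i gives m(x) = 1 + 12·x (degree < 2) with m(α_i) = c_i for every i, so c is indeed a codeword.


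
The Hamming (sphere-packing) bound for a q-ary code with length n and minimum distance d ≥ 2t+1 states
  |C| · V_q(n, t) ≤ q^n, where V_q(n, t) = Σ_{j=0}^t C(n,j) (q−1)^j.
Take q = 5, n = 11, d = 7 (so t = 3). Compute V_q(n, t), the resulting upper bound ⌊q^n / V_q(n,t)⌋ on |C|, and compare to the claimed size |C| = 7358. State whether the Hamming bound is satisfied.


V_q(n, t) = 11485, q^n = 48828125, Hamming bound = 4251, |C| = 7358 > bound (violated).

Step 1: Compute V_q(n, t) = Σ_{j=0}^3 C(n, j) (q−1)^j.
  j = 0: C(11,0)·(4)^0 = 1·1 = 1.
  j = 1: C(11,1)·(4)^1 = 11·4 = 44.
  j = 2: C(11,2)·(4)^2 = 55·16 = 880.
  j = 3: C(11,3)·(4)^3 = 165·64 = 10560.
  V_q(n, t) = 1 + 44 + 880 + 10560 = 11485.
Step 2: q^n = 5^11 = 48828125.
Step 3: Hamming bound ⌊q^n / V_q(n,t)⌋ = ⌊48828125/11485⌋ = 4251.
Step 4: Compare |C| = 7358 to 4251: violated.
The claimed |C| lies above the Hamming bound, so no 5-ary code of length 11 with d ≥ 7 can have 7358 codewords.


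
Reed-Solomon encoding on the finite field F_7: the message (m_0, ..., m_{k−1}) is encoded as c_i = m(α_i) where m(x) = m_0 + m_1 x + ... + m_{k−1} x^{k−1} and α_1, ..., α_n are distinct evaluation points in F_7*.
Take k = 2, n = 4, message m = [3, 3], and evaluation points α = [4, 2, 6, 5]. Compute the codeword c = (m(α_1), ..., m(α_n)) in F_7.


c = [1, 2, 0, 4]

Message polynomial: m(x) = 3 + 3·x (mod 7).
For each evaluation point α_i, compute m(α_i) mod 7:
  α_1 = 4: Horner steps 3 → 1, so m(4) = 1.
  α_2 = 2: Horner steps 3 → 2, so m(2) = 2.
  α_3 = 6: Horner steps 3 → 0, so m(6) = 0.
  α_4 = 5: Horner steps 3 → 4, so m(5) = 4.
Codeword c = [1, 2, 0, 4] ∈ F_7^4.


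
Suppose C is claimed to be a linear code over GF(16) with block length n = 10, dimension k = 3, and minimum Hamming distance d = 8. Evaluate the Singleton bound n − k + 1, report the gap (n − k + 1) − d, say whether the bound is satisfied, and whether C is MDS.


Singleton RHS = n − k + 1 = 8, slack = 0, bound satisfied, MDS.

Singleton bound: d ≤ n − k + 1.
Here n = 10, k = 3, so n − k + 1 = 8.
Given d = 8, check d ≤ 8: YES.
Slack = (n − k + 1) − d = 0.
The code is MDS (slack = 0).
Description: the claimed parameters are [10, 3, 8]_16; such a code would be MDS (meets Singleton bound).


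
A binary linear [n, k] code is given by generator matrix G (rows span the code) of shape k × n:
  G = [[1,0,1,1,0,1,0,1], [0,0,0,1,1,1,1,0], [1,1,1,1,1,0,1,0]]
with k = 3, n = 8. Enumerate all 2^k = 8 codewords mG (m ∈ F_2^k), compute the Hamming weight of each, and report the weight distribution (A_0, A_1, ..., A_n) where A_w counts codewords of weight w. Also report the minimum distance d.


Weight distribution: A_0 = 1, A_3 = 1, A_4 = 2, A_5 = 3, A_6 = 1. Minimum distance d = 3.

Enumerate all 2^3 = 8 messages m ∈ F_2^3.
For each, compute codeword c = mG in F_2^8, then tally its weight.
  m = 000 → c = 00000000, weight = 0.
  m = 100 → c = 10110101, weight = 5.
  m = 010 → c = 00011110, weight = 4.
  m = 110 → c = 10101011, weight = 5.
  m = 001 → c = 11111010, weight = 6.
  m = 101 → c = 01001111, weight = 5.
  m = 011 → c = 11100100, weight = 4.
  m = 111 → c = 01010001, weight = 3.
Tally weights:
  weight 0: 1 codewords.
  weight 3: 1 codewords.
  weight 4: 2 codewords.
  weight 5: 3 codewords.
  weight 6: 1 codewords.
Minimum distance d = smallest w > 0 with A_w > 0 = 3.
Sanity: Σ A_w = 8 = 2^3 = 8 ✓.


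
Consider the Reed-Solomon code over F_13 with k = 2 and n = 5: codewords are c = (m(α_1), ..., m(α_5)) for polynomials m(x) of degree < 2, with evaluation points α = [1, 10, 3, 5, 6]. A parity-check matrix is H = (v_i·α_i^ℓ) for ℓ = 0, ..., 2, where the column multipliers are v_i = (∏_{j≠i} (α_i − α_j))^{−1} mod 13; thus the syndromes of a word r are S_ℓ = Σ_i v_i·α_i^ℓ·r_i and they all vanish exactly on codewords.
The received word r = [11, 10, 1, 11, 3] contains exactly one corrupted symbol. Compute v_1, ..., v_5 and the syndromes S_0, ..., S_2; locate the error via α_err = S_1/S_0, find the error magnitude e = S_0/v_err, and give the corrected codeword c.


S = (8, 8, 8), error at position 1, error magnitude e = 7, c = [4, 10, 1, 11, 3].

Step 1: column multipliers v_i = (∏_{j≠i}(α_i − α_j))^{−1} mod 13.
  i = 1 (α = 1): (1−10)(1−3)(1−5)(1−6) = (−9)·(−2)·(−4)·(−5) = 360 ≡ 9, so v_1 = 9^{−1} = 3 (mod 13).
  i = 2 (α = 10): (10−1)(10−3)(10−5)(10−6) = 9·7·5·4 = 1260 ≡ 12, so v_2 = 12^{−1} = 12 (mod 13).
  i = 3 (α = 3): (3−1)(3−10)(3−5)(3−6) = 2·(−7)·(−2)·(−3) = −84 ≡ 7, so v_3 = 7^{−1} = 2 (mod 13).
  i = 4 (α = 5): (5−1)(5−10)(5−3)(5−6) = 4·(−5)·2·(−1) = 40 ≡ 1, so v_4 = 1^{−1} = 1 (mod 13).
  i = 5 (α = 6): (6−1)(6−10)(6−3)(6−5) = 5·(−4)·3·1 = −60 ≡ 5, so v_5 = 5^{−1} = 8 (mod 13).
  v = [3, 12, 2, 1, 8].
Step 2: syndromes of r = [11, 10, 1, 11, 3] (all sums mod 13).
  S_0 = Σ v_i r_i = 3·11 + 12·10 + 2·1 + 1·11 + 8·3 = 190 ≡ 8.
  S_1 = Σ v_i α_i r_i = 3·1·11 + 12·10·10 + 2·3·1 + 1·5·11 + 8·6·3 = 1438 ≡ 8.
  α_i^2 mod 13 = [1, 9, 9, 12, 10].
  S_2 = Σ v_i α_i^2 r_i = 3·1·11 + 12·9·10 + 2·9·1 + 1·12·11 + 8·10·3 = 1503 ≡ 8.
  S = (8, 8, 8) ≠ 0, so r is not a codeword (an error is present).
Step 3: locate the error. For a single error e at position i, S_ℓ = v_i·e·α_i^ℓ, so α_err = S_1/S_0.
  S_0^{−1} = 8^{−1} = 5 (mod 13), so α_err = 8·5 = 40 ≡ 1 = α_1. Error position i = 1.
  Consistency check: S_2/S_1 = 8·5 = 40 ≡ 1 = α_err ✓ (single-error assumption holds).
Step 4: error magnitude e = S_0/v_1 = S_0·∏_{j≠1}(α_1 − α_j) = 8·9 = 72 ≡ 7 (mod 13).
Step 5: correct position 1: c_1 = r_1 − e = 11 − 7 ≡ 4 (mod 13). Hence c = [4, 10, 1, 11, 3].
  Check: interpolating c through the α_i gives m(x) = 12 + 5·x (degree < 2) with m(α_i) = c_i for every i, so c is indeed a codeword.


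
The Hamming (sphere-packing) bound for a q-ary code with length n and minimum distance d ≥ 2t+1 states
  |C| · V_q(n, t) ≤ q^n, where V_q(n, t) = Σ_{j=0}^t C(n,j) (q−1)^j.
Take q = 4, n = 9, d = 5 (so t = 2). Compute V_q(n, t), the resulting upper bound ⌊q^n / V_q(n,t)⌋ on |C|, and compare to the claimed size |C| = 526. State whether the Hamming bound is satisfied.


V_q(n, t) = 352, q^n = 262144, Hamming bound = 744, |C| = 526 ≤ bound (satisfied).

Step 1: Compute V_q(n, t) = Σ_{j=0}^2 C(n, j) (q−1)^j.
  j = 0: C(9,0)·(3)^0 = 1·1 = 1.
  j = 1: C(9,1)·(3)^1 = 9·3 = 27.
  j = 2: C(9,2)·(3)^2 = 36·9 = 324.
  V_q(n, t) = 1 + 27 + 324 = 352.
Step 2: q^n = 4^9 = 262144.
Step 3: Hamming bound ⌊q^n / V_q(n,t)⌋ = ⌊262144/352⌋ = 744.
Step 4: Compare |C| = 526 to 744: satisfied.
The claimed |C| lies below the Hamming bound.
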